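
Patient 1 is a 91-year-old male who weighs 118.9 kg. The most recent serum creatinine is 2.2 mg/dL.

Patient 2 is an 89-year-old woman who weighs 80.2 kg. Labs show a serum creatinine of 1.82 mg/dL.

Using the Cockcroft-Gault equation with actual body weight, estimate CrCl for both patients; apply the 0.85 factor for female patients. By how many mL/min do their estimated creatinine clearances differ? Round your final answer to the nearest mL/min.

10 mL/min

Patient 1: CrCl = (140 − 91) × 118.9 / (72 × 2.2) = 5826.1 / 158.40 ≈ 36.8 mL/min
Patient 2: CrCl = (140 − 89) × 80.2 / (72 × 1.82) × 0.85 = 4090.2 / 131.04 × 0.85 ≈ 26.5 mL/min
|36.8 − 26.5| = 10.3 mL/min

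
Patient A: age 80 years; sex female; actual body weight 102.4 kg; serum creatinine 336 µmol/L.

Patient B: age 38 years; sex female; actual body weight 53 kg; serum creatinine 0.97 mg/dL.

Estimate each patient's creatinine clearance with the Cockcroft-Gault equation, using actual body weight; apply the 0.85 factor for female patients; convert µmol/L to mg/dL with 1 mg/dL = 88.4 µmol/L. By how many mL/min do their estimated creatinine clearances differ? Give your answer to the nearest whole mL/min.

Patient A: SCr = 336 / 88.4 = 3.801 mg/dL
Patient A: CrCl = (140 − 80) × 102.4 / (72 × 3.801) × 0.85 = 6144.0 / 273.67 × 0.85 ≈ 19.1 mL/min
Patient B: CrCl = (140 − 38) × 53 / (72 × 0.97) × 0.85 = 5406.0 / 69.84 × 0.85 ≈ 65.8 mL/min
|19.1 − 65.8| = 46.7 mL/min

47 mL/min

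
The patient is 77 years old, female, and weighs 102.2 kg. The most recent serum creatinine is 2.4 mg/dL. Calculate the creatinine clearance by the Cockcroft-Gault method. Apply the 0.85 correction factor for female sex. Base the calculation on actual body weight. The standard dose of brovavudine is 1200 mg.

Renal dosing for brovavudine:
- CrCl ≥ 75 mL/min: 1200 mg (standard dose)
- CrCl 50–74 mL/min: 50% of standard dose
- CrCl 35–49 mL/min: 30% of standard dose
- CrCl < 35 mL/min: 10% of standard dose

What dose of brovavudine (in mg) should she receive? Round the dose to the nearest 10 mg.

CrCl = (140 − 77) × 102.2 / (72 × 2.4) × 0.85 = 6438.6 / 172.80 × 0.85 ≈ 31.7 mL/min
CrCl ≈ 32 mL/min → bracket < 35 mL/min.
10% of 1200 mg = 120 mg

120 mg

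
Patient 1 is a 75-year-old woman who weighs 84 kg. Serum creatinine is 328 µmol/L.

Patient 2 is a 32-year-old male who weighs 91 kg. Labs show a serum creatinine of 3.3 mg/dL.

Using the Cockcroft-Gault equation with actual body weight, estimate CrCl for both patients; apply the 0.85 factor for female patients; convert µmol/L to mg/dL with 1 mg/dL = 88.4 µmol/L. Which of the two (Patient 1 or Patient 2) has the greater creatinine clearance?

Patient 1: SCr = 328 / 88.4 = 3.71 mg/dL
Patient 1: CrCl = (140 − 75) × 84 / (72 × 3.71) × 0.85 = 5460.0 / 267.12 × 0.85 ≈ 17.4 mL/min
Patient 2: CrCl = (140 − 32) × 91 / (72 × 3.3) = 9828.0 / 237.60 ≈ 41.4 mL/min
17.4 vs 41.4 mL/min → Patient 2 is higher.

Patient 2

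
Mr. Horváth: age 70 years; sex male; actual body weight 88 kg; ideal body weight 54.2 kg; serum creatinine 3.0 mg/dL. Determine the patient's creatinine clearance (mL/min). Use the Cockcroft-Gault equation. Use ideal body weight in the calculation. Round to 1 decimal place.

17.6 mL/min

CrCl = (140 − 70) × 54.2 / (72 × 3) = 3794.0 / 216.00 ≈ 17.6 mL/min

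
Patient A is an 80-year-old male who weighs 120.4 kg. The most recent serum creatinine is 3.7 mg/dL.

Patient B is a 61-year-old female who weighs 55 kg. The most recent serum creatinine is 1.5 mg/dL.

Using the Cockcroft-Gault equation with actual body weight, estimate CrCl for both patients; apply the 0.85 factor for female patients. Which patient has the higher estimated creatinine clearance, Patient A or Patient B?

Patient B

Patient A: CrCl = (140 − 80) × 120.4 / (72 × 3.7) = 7224.0 / 266.40 ≈ 27.1 mL/min
Patient B: CrCl = (140 − 61) × 55 / (72 × 1.5) × 0.85 = 4345.0 / 108.00 × 0.85 ≈ 34.2 mL/min
27.1 vs 34.2 mL/min → Patient B is higher.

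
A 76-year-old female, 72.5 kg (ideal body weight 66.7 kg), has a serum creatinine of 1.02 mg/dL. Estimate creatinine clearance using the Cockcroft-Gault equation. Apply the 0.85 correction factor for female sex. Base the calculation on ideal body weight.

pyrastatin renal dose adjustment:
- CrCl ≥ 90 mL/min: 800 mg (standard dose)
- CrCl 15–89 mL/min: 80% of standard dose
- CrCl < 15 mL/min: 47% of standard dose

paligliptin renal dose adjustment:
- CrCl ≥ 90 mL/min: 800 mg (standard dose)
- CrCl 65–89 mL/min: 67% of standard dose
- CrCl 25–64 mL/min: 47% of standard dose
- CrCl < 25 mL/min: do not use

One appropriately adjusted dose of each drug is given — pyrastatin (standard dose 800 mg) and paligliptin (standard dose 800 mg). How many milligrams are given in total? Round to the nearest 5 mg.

1015 mg

CrCl = (140 − 76) × 66.7 / (72 × 1.02) × 0.85 = 4268.8 / 73.44 × 0.85 ≈ 49.4 mL/min
CrCl ≈ 49 mL/min.
pyrastatin: 15–89 mL/min → 80% of 800 mg = 640 mg.
paligliptin: 25–64 mL/min → 47% of 800 mg = 376 mg.
Total = 640 + 376 = 1016 mg.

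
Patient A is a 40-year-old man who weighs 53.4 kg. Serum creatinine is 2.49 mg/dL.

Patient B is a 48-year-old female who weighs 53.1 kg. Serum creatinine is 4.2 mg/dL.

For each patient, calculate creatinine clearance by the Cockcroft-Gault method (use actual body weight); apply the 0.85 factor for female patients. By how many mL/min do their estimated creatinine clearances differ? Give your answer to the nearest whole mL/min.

Patient A: CrCl = (140 − 40) × 53.4 / (72 × 2.49) = 5340.0 / 179.28 ≈ 29.8 mL/min
Patient B: CrCl = (140 − 48) × 53.1 / (72 × 4.2) × 0.85 = 4885.2 / 302.40 × 0.85 ≈ 13.7 mL/min
|29.8 − 13.7| = 16.1 mL/min

16 mL/min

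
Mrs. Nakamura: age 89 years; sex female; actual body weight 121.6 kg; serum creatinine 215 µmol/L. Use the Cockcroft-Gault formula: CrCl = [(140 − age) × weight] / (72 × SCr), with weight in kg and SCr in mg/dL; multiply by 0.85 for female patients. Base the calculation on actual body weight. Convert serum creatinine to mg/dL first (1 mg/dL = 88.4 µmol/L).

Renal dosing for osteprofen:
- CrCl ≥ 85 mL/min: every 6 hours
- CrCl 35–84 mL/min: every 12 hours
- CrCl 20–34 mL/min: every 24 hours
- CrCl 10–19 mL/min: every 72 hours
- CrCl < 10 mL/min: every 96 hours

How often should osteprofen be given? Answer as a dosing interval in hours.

SCr = 215 / 88.4 = 2.432 mg/dL
CrCl = (140 − 89) × 121.6 / (72 × 2.432) × 0.85 = 6201.6 / 175.10 × 0.85 ≈ 30.1 mL/min
CrCl ≈ 30 mL/min → bracket 20–34 mL/min → every 24 hours.

every 24 hours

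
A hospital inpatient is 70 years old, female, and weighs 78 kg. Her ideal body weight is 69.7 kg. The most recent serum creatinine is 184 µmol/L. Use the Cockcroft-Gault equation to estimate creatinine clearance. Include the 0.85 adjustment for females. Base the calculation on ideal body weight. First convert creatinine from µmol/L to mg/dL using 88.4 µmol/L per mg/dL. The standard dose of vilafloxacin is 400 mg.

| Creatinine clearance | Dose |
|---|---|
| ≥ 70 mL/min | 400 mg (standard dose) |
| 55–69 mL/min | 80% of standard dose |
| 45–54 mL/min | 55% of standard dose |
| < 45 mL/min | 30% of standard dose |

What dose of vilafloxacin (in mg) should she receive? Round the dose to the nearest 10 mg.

SCr = 184 / 88.4 = 2.081 mg/dL
CrCl = (140 − 70) × 69.7 / (72 × 2.081) × 0.85 = 4879.0 / 149.83 × 0.85 ≈ 27.7 mL/min
CrCl ≈ 28 mL/min → bracket < 45 mL/min.
30% of 400 mg = 120 mg

120 mg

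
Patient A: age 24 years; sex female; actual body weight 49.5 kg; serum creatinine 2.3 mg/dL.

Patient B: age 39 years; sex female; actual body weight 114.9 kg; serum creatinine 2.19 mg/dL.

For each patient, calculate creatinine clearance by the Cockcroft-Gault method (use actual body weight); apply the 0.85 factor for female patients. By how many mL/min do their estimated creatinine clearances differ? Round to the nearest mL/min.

Patient A: CrCl = (140 − 24) × 49.5 / (72 × 2.3) × 0.85 = 5742.0 / 165.60 × 0.85 ≈ 29.5 mL/min
Patient B: CrCl = (140 − 39) × 114.9 / (72 × 2.19) × 0.85 = 11604.9 / 157.68 × 0.85 ≈ 62.6 mL/min
|29.5 − 62.6| = 33.1 mL/min

33 mL/min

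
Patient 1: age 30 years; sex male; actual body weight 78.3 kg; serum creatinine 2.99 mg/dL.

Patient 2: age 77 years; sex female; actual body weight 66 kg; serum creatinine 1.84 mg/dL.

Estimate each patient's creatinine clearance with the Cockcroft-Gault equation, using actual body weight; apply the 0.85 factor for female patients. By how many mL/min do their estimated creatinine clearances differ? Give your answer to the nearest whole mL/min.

13 mL/min

Patient 1: CrCl = (140 − 30) × 78.3 / (72 × 2.99) = 8613.0 / 215.28 ≈ 40.0 mL/min
Patient 2: CrCl = (140 − 77) × 66 / (72 × 1.84) × 0.85 = 4158.0 / 132.48 × 0.85 ≈ 26.7 mL/min
|40.0 − 26.7| = 13.3 mL/min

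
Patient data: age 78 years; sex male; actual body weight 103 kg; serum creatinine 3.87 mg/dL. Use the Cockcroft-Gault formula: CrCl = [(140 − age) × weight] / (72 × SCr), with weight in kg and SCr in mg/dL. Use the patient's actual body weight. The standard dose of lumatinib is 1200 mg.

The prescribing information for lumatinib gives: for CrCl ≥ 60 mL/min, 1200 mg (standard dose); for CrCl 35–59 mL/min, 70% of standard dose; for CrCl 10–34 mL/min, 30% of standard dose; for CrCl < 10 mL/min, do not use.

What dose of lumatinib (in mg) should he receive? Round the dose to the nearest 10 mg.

360 mg

CrCl = (140 − 78) × 103 / (72 × 3.87) = 6386.0 / 278.64 ≈ 22.9 mL/min
CrCl ≈ 23 mL/min → bracket 10–34 mL/min.
30% of 1200 mg = 360 mg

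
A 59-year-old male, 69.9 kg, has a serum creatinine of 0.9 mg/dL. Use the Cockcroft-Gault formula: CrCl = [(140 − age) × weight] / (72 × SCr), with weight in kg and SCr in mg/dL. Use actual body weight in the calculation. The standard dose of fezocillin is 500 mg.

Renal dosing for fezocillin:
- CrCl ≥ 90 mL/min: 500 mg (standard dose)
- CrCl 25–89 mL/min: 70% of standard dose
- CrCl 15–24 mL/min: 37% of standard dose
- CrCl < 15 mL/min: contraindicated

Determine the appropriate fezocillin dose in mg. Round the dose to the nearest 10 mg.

CrCl = (140 − 59) × 69.9 / (72 × 0.9) = 5661.9 / 64.80 ≈ 87.4 mL/min
CrCl ≈ 87 mL/min → bracket 25–89 mL/min.
70% of 500 mg = 350 mg

350 mg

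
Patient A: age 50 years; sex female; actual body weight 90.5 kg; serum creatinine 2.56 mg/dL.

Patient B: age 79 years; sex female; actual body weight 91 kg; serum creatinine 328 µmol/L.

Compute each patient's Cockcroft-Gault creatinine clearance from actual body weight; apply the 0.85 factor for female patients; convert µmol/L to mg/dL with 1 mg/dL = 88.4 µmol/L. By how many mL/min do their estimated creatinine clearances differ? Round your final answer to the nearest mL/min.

20 mL/min

Patient A: CrCl = (140 − 50) × 90.5 / (72 × 2.56) × 0.85 = 8145.0 / 184.32 × 0.85 ≈ 37.6 mL/min
Patient B: SCr = 328 / 88.4 = 3.71 mg/dL
Patient B: CrCl = (140 − 79) × 91 / (72 × 3.71) × 0.85 = 5551.0 / 267.12 × 0.85 ≈ 17.7 mL/min
|37.6 − 17.7| = 19.9 mL/min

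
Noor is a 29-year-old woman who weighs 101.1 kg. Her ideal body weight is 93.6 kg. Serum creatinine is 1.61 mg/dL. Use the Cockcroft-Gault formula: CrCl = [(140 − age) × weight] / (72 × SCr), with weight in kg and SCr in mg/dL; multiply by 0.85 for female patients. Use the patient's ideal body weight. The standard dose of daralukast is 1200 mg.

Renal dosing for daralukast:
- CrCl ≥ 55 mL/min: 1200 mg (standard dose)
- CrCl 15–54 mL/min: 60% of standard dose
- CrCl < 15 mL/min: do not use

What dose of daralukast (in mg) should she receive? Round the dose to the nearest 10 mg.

CrCl = (140 − 29) × 93.6 / (72 × 1.61) × 0.85 = 10389.6 / 115.92 × 0.85 ≈ 76.2 mL/min
CrCl ≈ 76 mL/min → bracket ≥ 55 mL/min.
100% of 1200 mg = 1200 mg

1200 mg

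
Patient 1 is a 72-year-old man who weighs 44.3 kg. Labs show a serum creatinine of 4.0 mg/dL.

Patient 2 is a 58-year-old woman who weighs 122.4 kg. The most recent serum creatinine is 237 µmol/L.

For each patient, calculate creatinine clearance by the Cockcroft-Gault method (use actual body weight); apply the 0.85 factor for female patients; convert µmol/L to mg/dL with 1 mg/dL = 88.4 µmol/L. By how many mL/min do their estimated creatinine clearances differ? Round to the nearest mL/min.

34 mL/min

Patient 1: CrCl = (140 − 72) × 44.3 / (72 × 4) = 3012.4 / 288.00 ≈ 10.5 mL/min
Patient 2: SCr = 237 / 88.4 = 2.681 mg/dL
Patient 2: CrCl = (140 − 58) × 122.4 / (72 × 2.681) × 0.85 = 10036.8 / 193.03 × 0.85 ≈ 44.2 mL/min
|10.5 − 44.2| = 33.7 mL/min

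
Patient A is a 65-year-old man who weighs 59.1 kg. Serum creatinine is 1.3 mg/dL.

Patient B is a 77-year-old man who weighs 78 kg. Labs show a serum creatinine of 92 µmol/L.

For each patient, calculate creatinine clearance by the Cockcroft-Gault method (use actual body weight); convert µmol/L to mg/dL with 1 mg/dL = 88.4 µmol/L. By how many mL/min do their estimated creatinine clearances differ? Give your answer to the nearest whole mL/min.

18 mL/min

Patient A: CrCl = (140 − 65) × 59.1 / (72 × 1.3) = 4432.5 / 93.60 ≈ 47.4 mL/min
Patient B: SCr = 92 / 88.4 = 1.041 mg/dL
Patient B: CrCl = (140 − 77) × 78 / (72 × 1.041) = 4914.0 / 74.95 ≈ 65.6 mL/min
|47.4 − 65.6| = 18.2 mL/min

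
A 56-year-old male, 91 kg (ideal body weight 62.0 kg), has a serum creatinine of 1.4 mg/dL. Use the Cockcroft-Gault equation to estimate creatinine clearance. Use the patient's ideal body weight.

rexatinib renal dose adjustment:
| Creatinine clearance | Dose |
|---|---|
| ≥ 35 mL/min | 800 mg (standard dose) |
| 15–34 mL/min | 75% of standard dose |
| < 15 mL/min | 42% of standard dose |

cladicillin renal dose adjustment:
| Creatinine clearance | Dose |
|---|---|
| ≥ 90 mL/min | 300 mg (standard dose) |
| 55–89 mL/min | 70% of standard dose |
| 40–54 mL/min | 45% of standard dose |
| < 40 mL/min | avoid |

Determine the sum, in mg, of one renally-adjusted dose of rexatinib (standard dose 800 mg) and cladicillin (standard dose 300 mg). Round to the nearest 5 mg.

935 mg

CrCl = (140 − 56) × 62 / (72 × 1.4) = 5208.0 / 100.80 ≈ 51.7 mL/min
CrCl ≈ 52 mL/min.
rexatinib: ≥ 35 mL/min → 100% of 800 mg = 800 mg.
cladicillin: 40–54 mL/min → 45% of 300 mg = 135 mg.
Total = 800 + 135 = 935 mg.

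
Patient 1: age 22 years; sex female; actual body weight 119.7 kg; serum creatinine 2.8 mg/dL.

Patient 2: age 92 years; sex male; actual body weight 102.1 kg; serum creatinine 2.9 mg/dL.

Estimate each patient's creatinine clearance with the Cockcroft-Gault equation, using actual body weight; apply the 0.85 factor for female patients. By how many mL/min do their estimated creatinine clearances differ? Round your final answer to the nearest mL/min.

36 mL/min

Patient 1: CrCl = (140 − 22) × 119.7 / (72 × 2.8) × 0.85 = 14124.6 / 201.60 × 0.85 ≈ 59.6 mL/min
Patient 2: CrCl = (140 − 92) × 102.1 / (72 × 2.9) = 4900.8 / 208.80 ≈ 23.5 mL/min
|59.6 − 23.5| = 36.1 mL/min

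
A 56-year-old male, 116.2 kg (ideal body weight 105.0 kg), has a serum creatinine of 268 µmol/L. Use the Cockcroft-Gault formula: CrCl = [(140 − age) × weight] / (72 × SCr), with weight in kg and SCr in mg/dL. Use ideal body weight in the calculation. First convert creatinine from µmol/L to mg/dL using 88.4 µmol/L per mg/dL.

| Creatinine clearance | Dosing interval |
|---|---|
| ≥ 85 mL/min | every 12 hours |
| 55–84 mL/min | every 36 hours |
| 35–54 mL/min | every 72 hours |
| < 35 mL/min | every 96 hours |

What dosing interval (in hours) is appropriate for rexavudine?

every 72 hours

SCr = 268 / 88.4 = 3.032 mg/dL
CrCl = (140 − 56) × 105 / (72 × 3.032) = 8820.0 / 218.30 ≈ 40.4 mL/min
CrCl ≈ 40 mL/min → bracket 35–54 mL/min → every 72 hours.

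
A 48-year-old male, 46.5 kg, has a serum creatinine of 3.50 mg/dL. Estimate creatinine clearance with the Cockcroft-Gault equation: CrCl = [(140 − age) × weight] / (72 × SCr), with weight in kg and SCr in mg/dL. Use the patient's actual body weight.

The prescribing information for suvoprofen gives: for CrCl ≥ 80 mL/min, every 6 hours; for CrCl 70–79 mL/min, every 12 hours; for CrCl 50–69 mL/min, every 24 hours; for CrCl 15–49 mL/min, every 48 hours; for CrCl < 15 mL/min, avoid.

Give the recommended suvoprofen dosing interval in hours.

CrCl = (140 − 48) × 46.5 / (72 × 3.5) = 4278.0 / 252.00 ≈ 17.0 mL/min
CrCl ≈ 17 mL/min → bracket 15–49 mL/min → every 48 hours.

every 48 hours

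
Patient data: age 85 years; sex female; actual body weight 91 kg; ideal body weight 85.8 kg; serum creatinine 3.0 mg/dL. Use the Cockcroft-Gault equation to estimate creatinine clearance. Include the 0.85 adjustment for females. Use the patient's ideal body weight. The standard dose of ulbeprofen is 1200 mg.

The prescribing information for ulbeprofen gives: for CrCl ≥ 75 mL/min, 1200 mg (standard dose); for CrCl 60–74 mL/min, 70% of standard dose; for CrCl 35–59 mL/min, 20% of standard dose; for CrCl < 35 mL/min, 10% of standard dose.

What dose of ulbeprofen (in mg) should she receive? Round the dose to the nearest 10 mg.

120 mg

CrCl = (140 − 85) × 85.8 / (72 × 3) × 0.85 = 4719.0 / 216.00 × 0.85 ≈ 18.6 mL/min
CrCl ≈ 19 mL/min → bracket < 35 mL/min.
10% of 1200 mg = 120 mg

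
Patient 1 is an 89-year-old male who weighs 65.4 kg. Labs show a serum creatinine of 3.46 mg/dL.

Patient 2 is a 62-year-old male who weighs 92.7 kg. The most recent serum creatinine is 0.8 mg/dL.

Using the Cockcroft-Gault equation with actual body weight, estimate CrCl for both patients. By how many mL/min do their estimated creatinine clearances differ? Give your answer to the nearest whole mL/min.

Patient 1: CrCl = (140 − 89) × 65.4 / (72 × 3.46) = 3335.4 / 249.12 ≈ 13.4 mL/min
Patient 2: CrCl = (140 − 62) × 92.7 / (72 × 0.8) = 7230.6 / 57.60 ≈ 125.5 mL/min
|13.4 − 125.5| = 112.1 mL/min

112 mL/min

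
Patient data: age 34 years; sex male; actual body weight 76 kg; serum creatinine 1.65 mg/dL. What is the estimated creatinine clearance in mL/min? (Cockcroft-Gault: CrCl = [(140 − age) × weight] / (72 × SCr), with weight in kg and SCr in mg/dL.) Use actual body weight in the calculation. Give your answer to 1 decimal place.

67.8 mL/min

CrCl = (140 − 34) × 76 / (72 × 1.65) = 8056.0 / 118.80 ≈ 67.8 mL/min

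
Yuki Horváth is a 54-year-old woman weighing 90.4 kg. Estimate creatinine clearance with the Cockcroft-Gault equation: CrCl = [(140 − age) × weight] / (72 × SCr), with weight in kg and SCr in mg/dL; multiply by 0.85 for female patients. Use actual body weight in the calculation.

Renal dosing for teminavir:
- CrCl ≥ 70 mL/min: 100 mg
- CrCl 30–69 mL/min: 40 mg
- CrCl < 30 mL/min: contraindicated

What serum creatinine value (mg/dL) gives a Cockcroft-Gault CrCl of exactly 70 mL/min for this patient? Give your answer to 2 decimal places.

Standard dose requires CrCl ≥ 70 mL/min.
Set (140 − 54) × 90.4 × 0.85 / (72 × SCr) = 70
SCr = (140 − 54) × 90.4 × 0.85 / (72 × 70) = 1.311 mg/dL

1.31 mg/dL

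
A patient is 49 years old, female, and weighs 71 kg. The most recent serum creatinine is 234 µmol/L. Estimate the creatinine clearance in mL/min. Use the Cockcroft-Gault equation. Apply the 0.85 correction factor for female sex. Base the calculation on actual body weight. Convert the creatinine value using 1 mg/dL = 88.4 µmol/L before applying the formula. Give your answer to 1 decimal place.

SCr = 234 / 88.4 = 2.647 mg/dL
CrCl = (140 − 49) × 71 / (72 × 2.647) × 0.85 = 6461.0 / 190.58 × 0.85 ≈ 28.8 mL/min

28.8 mL/min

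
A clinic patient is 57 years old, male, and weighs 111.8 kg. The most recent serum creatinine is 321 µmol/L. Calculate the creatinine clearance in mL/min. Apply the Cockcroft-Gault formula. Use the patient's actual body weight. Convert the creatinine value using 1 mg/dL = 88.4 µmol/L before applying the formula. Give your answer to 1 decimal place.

35.5 mL/min

SCr = 321 / 88.4 = 3.631 mg/dL
CrCl = (140 − 57) × 111.8 / (72 × 3.631) = 9279.4 / 261.43 ≈ 35.5 mL/min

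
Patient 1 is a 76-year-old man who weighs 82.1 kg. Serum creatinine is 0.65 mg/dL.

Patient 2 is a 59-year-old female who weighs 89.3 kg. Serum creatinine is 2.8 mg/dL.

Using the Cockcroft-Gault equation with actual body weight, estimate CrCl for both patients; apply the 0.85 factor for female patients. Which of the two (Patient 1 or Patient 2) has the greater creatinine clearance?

Patient 1: CrCl = (140 − 76) × 82.1 / (72 × 0.65) = 5254.4 / 46.80 ≈ 112.3 mL/min
Patient 2: CrCl = (140 − 59) × 89.3 / (72 × 2.8) × 0.85 = 7233.3 / 201.60 × 0.85 ≈ 30.5 mL/min
112.3 vs 30.5 mL/min → Patient 1 is higher.

Patient 1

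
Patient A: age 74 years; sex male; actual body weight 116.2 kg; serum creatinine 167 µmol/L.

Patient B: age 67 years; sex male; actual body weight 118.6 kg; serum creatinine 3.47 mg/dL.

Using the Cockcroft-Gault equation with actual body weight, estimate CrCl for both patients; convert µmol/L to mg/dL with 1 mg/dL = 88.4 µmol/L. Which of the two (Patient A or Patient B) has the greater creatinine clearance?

Patient A: SCr = 167 / 88.4 = 1.889 mg/dL
Patient A: CrCl = (140 − 74) × 116.2 / (72 × 1.889) = 7669.2 / 136.01 ≈ 56.4 mL/min
Patient B: CrCl = (140 − 67) × 118.6 / (72 × 3.47) = 8657.8 / 249.84 ≈ 34.7 mL/min
56.4 vs 34.7 mL/min → Patient A is higher.

Patient A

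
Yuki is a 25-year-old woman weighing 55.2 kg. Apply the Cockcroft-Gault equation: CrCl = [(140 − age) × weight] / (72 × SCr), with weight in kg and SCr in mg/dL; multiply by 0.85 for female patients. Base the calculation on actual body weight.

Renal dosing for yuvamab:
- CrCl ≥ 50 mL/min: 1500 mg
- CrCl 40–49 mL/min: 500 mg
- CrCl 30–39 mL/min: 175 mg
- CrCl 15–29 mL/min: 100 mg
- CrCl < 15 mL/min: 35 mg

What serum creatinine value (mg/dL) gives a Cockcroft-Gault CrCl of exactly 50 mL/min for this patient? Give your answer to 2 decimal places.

Standard dose requires CrCl ≥ 50 mL/min.
Set (140 − 25) × 55.2 × 0.85 / (72 × SCr) = 50
SCr = (140 − 25) × 55.2 × 0.85 / (72 × 50) = 1.499 mg/dL

1.50 mg/dL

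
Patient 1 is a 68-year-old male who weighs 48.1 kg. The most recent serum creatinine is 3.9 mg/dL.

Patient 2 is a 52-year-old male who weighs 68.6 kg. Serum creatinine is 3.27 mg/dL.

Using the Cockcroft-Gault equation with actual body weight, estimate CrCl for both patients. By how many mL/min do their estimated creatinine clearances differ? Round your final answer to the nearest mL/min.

Patient 1: CrCl = (140 − 68) × 48.1 / (72 × 3.9) = 3463.2 / 280.80 ≈ 12.3 mL/min
Patient 2: CrCl = (140 − 52) × 68.6 / (72 × 3.27) = 6036.8 / 235.44 ≈ 25.6 mL/min
|12.3 − 25.6| = 13.3 mL/min

13 mL/min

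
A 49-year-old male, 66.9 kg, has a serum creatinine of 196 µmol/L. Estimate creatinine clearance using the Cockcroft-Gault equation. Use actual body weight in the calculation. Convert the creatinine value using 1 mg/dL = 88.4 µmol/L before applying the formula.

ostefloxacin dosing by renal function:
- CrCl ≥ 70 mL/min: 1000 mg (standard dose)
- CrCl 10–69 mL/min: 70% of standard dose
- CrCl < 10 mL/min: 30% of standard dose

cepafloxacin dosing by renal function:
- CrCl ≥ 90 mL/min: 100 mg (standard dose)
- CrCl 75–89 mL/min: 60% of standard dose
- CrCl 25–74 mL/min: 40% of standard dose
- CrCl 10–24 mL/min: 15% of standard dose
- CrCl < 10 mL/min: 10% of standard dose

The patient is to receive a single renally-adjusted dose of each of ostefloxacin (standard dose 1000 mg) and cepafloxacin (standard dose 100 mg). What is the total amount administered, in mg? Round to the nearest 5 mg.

740 mg

SCr = 196 / 88.4 = 2.217 mg/dL
CrCl = (140 − 49) × 66.9 / (72 × 2.217) = 6087.9 / 159.62 ≈ 38.1 mL/min
CrCl ≈ 38 mL/min.
ostefloxacin: 10–69 mL/min → 70% of 1000 mg = 700 mg.
cepafloxacin: 25–74 mL/min → 40% of 100 mg = 40 mg.
Total = 700 + 40 = 740 mg.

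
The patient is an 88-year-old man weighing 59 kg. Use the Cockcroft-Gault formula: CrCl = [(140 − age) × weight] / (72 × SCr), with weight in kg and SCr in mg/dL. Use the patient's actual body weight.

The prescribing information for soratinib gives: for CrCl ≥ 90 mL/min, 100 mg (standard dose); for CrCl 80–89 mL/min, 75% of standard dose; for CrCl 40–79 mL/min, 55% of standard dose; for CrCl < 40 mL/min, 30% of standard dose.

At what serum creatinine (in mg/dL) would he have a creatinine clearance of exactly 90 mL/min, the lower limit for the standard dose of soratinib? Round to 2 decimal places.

Standard dose requires CrCl ≥ 90 mL/min.
Set (140 − 88) × 59 / (72 × SCr) = 90
SCr = (140 − 88) × 59 / (72 × 90) = 0.473 mg/dL

0.47 mg/dL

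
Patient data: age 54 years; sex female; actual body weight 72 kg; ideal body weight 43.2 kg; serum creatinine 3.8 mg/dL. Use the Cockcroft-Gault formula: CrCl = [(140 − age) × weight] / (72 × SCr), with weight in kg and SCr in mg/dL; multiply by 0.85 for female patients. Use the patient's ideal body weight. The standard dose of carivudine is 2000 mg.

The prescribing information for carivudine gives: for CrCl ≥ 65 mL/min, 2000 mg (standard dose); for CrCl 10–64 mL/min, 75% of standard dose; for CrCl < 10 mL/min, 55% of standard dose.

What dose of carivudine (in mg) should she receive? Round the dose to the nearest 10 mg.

CrCl = (140 − 54) × 43.2 / (72 × 3.8) × 0.85 = 3715.2 / 273.60 × 0.85 ≈ 11.5 mL/min
CrCl ≈ 12 mL/min → bracket 10–64 mL/min.
75% of 2000 mg = 1500 mg

1500 mg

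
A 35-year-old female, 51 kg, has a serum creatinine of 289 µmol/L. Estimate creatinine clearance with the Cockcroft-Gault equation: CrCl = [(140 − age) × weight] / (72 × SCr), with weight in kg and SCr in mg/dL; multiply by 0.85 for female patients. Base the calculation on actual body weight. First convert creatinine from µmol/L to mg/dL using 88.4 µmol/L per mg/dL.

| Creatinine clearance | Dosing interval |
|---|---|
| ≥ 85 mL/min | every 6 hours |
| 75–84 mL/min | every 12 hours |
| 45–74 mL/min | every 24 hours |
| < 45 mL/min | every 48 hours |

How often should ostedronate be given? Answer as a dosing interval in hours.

every 48 hours

SCr = 289 / 88.4 = 3.269 mg/dL
CrCl = (140 − 35) × 51 / (72 × 3.269) × 0.85 = 5355.0 / 235.37 × 0.85 ≈ 19.3 mL/min
CrCl ≈ 19 mL/min → bracket < 45 mL/min → every 48 hours.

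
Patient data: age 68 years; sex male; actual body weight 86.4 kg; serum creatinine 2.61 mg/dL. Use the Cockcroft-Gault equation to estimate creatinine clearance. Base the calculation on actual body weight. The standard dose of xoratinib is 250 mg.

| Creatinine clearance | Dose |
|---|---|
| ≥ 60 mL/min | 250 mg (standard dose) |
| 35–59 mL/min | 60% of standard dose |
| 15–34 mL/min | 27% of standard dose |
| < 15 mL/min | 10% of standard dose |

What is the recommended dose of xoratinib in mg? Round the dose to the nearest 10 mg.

CrCl = (140 − 68) × 86.4 / (72 × 2.61) = 6220.8 / 187.92 ≈ 33.1 mL/min
CrCl ≈ 33 mL/min → bracket 15–34 mL/min.
27% of 250 mg = 67.5 mg → 70 mg

70 mg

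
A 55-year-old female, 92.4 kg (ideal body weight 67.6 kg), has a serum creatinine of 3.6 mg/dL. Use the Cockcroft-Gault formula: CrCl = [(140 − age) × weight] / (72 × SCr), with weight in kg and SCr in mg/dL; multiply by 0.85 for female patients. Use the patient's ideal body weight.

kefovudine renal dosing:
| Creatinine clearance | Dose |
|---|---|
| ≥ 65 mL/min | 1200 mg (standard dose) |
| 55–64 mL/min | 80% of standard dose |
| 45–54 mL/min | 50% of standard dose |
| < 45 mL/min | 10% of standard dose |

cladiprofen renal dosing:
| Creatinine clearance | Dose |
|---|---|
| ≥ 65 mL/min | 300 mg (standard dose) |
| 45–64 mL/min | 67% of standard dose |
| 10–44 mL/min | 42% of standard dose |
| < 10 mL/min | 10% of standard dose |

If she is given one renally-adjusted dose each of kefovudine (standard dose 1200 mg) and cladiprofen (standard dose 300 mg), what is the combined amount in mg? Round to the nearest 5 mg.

CrCl = (140 − 55) × 67.6 / (72 × 3.6) × 0.85 = 5746.0 / 259.20 × 0.85 ≈ 18.8 mL/min
CrCl ≈ 19 mL/min.
kefovudine: < 45 mL/min → 10% of 1200 mg = 120 mg.
cladiprofen: 10–44 mL/min → 42% of 300 mg = 126 mg.
Total = 120 + 126 = 246 mg.

245 mg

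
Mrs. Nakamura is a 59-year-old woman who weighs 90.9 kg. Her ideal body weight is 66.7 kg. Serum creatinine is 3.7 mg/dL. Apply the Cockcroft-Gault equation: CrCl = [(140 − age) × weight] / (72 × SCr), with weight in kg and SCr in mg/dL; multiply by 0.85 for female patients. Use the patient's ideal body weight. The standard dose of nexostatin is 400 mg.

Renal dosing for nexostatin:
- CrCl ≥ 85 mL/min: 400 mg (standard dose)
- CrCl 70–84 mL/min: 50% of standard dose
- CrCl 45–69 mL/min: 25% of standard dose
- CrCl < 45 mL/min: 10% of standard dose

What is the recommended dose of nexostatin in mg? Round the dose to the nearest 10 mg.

CrCl = (140 − 59) × 66.7 / (72 × 3.7) × 0.85 = 5402.7 / 266.40 × 0.85 ≈ 17.2 mL/min
CrCl ≈ 17 mL/min → bracket < 45 mL/min.
10% of 400 mg = 40 mg

40 mg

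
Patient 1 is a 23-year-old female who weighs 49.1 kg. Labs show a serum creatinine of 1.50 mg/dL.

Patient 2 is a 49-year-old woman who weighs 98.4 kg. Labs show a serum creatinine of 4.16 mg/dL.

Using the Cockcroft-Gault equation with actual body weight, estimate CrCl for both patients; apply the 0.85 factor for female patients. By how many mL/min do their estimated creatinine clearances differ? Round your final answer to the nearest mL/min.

20 mL/min

Patient 1: CrCl = (140 − 23) × 49.1 / (72 × 1.5) × 0.85 = 5744.7 / 108.00 × 0.85 ≈ 45.2 mL/min
Patient 2: CrCl = (140 − 49) × 98.4 / (72 × 4.16) × 0.85 = 8954.4 / 299.52 × 0.85 ≈ 25.4 mL/min
|45.2 − 25.4| = 19.8 mL/min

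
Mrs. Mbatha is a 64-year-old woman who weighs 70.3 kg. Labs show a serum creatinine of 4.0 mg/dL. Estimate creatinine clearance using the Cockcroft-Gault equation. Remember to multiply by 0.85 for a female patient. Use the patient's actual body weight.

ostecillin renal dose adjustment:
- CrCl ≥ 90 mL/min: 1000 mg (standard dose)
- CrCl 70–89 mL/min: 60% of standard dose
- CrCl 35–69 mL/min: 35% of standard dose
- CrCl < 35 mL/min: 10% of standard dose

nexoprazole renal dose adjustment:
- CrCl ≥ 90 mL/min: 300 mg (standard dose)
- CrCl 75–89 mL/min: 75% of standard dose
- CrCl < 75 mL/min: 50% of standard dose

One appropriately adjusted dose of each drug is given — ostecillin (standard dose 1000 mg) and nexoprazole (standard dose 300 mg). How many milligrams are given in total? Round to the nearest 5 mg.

250 mg

CrCl = (140 − 64) × 70.3 / (72 × 4) × 0.85 = 5342.8 / 288.00 × 0.85 ≈ 15.8 mL/min
CrCl ≈ 16 mL/min.
ostecillin: < 35 mL/min → 10% of 1000 mg = 100 mg.
nexoprazole: < 75 mL/min → 50% of 300 mg = 150 mg.
Total = 100 + 150 = 250 mg.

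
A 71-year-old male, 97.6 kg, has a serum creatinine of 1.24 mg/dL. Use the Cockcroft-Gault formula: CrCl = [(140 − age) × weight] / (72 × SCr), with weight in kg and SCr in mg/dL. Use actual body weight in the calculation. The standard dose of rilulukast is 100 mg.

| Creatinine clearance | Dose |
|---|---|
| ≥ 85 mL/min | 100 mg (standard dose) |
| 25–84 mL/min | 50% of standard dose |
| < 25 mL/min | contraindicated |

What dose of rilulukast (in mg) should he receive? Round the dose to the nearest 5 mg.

CrCl = (140 − 71) × 97.6 / (72 × 1.24) = 6734.4 / 89.28 ≈ 75.4 mL/min
CrCl ≈ 75 mL/min → bracket 25–84 mL/min.
50% of 100 mg = 50 mg

50 mg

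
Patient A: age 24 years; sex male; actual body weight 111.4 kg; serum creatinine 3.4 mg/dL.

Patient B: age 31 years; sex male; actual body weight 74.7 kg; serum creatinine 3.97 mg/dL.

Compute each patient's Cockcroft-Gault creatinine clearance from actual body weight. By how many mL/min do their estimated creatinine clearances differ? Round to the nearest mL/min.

24 mL/min

Patient A: CrCl = (140 − 24) × 111.4 / (72 × 3.4) = 12922.4 / 244.80 ≈ 52.8 mL/min
Patient B: CrCl = (140 − 31) × 74.7 / (72 × 3.97) = 8142.3 / 285.84 ≈ 28.5 mL/min
|52.8 − 28.5| = 24.3 mL/min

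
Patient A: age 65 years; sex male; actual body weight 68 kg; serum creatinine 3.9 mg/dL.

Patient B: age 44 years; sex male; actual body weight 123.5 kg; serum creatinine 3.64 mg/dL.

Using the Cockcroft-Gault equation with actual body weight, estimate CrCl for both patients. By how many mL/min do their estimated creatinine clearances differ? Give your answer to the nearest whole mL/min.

Patient A: CrCl = (140 − 65) × 68 / (72 × 3.9) = 5100.0 / 280.80 ≈ 18.2 mL/min
Patient B: CrCl = (140 − 44) × 123.5 / (72 × 3.64) = 11856.0 / 262.08 ≈ 45.2 mL/min
|18.2 − 45.2| = 27.0 mL/min

27 mL/min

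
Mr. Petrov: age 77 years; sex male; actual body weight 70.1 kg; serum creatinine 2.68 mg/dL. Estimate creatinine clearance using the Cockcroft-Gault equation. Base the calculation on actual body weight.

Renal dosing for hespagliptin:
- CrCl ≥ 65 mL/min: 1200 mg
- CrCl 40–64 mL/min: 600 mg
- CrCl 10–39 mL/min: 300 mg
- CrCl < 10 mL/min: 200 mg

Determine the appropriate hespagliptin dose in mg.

CrCl = (140 − 77) × 70.1 / (72 × 2.68) = 4416.3 / 192.96 ≈ 22.9 mL/min
CrCl ≈ 23 mL/min → bracket 10–39 mL/min.
Dose for this bracket: 300 mg.

300 mg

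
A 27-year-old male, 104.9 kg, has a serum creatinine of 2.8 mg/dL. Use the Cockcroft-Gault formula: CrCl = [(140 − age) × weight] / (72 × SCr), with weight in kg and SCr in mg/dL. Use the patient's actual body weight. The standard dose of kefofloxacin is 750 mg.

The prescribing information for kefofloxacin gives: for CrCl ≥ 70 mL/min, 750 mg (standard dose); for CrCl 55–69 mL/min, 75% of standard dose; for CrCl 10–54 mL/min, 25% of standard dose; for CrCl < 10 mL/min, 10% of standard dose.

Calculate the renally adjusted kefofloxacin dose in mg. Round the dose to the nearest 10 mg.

CrCl = (140 − 27) × 104.9 / (72 × 2.8) = 11853.7 / 201.60 ≈ 58.8 mL/min
CrCl ≈ 59 mL/min → bracket 55–69 mL/min.
75% of 750 mg = 562.5 mg → 560 mg

560 mg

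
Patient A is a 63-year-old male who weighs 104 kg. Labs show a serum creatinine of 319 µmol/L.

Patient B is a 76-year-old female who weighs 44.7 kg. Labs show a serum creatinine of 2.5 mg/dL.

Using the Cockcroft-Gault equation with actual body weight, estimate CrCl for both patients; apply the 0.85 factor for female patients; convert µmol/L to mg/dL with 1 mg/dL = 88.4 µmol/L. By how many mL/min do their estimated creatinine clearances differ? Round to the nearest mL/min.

Patient A: SCr = 319 / 88.4 = 3.609 mg/dL
Patient A: CrCl = (140 − 63) × 104 / (72 × 3.609) = 8008.0 / 259.85 ≈ 30.8 mL/min
Patient B: CrCl = (140 − 76) × 44.7 / (72 × 2.5) × 0.85 = 2860.8 / 180.00 × 0.85 ≈ 13.5 mL/min
|30.8 − 13.5| = 17.3 mL/min

17 mL/min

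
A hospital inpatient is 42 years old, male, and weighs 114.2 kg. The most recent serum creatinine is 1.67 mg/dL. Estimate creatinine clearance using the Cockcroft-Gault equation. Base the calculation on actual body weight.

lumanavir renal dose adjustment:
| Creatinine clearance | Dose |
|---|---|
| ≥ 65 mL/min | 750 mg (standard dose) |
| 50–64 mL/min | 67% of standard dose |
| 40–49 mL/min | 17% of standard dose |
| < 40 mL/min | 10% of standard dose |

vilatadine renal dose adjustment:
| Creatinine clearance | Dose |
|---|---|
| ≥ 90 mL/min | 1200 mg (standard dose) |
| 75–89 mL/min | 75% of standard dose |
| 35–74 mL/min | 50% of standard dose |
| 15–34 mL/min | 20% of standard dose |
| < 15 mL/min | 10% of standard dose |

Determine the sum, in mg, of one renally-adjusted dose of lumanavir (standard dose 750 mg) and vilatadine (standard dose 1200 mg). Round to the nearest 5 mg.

1950 mg

CrCl = (140 − 42) × 114.2 / (72 × 1.67) = 11191.6 / 120.24 ≈ 93.1 mL/min
CrCl ≈ 93 mL/min.
lumanavir: ≥ 65 mL/min → 100% of 750 mg = 750 mg.
vilatadine: ≥ 90 mL/min → 100% of 1200 mg = 1200 mg.
Total = 750 + 1200 = 1950 mg.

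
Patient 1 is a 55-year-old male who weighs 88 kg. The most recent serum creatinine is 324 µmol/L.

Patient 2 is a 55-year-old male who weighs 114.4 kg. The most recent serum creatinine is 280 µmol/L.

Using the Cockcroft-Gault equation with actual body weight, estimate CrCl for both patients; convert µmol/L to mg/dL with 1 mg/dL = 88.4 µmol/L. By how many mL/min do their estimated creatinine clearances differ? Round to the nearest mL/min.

Patient 1: SCr = 324 / 88.4 = 3.665 mg/dL
Patient 1: CrCl = (140 − 55) × 88 / (72 × 3.665) = 7480.0 / 263.88 ≈ 28.3 mL/min
Patient 2: SCr = 280 / 88.4 = 3.167 mg/dL
Patient 2: CrCl = (140 − 55) × 114.4 / (72 × 3.167) = 9724.0 / 228.02 ≈ 42.6 mL/min
|28.3 − 42.6| = 14.3 mL/min

14 mL/min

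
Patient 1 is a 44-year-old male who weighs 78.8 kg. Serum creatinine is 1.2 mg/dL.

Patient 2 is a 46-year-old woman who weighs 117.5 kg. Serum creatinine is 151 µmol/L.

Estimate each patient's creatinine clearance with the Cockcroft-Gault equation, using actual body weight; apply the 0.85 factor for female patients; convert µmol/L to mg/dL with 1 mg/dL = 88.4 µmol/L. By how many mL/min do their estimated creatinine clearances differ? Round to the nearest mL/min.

Patient 1: CrCl = (140 − 44) × 78.8 / (72 × 1.2) = 7564.8 / 86.40 ≈ 87.6 mL/min
Patient 2: SCr = 151 / 88.4 = 1.708 mg/dL
Patient 2: CrCl = (140 − 46) × 117.5 / (72 × 1.708) × 0.85 = 11045.0 / 122.98 × 0.85 ≈ 76.3 mL/min
|87.6 − 76.3| = 11.3 mL/min

11 mL/min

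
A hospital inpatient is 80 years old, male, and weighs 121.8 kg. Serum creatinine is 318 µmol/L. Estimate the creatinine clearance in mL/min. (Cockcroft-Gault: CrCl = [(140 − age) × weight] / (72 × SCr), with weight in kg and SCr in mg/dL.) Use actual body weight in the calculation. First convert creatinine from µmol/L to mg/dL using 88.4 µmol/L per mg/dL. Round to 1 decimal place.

28.2 mL/min

SCr = 318 / 88.4 = 3.597 mg/dL
CrCl = (140 − 80) × 121.8 / (72 × 3.597) = 7308.0 / 258.98 ≈ 28.2 mL/min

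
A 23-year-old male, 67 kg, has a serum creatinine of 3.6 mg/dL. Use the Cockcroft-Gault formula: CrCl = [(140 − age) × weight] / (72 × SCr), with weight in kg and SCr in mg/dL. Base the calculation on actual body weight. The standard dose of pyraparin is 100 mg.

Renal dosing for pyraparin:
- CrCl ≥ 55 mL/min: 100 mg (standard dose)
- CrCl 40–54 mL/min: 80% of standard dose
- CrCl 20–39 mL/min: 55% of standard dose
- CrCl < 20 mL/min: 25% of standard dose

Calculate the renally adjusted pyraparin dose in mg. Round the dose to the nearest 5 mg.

CrCl = (140 − 23) × 67 / (72 × 3.6) = 7839.0 / 259.20 ≈ 30.2 mL/min
CrCl ≈ 30 mL/min → bracket 20–39 mL/min.
55% of 100 mg = 55 mg

55 mg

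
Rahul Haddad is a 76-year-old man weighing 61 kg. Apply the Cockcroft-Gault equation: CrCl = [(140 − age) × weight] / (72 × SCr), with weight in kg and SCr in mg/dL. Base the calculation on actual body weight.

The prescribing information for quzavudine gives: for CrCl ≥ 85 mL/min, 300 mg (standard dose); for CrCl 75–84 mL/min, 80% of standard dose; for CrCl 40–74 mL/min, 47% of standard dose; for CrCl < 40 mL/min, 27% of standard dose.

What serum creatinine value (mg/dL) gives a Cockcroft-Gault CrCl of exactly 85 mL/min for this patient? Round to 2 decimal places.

Standard dose requires CrCl ≥ 85 mL/min.
Set (140 − 76) × 61 / (72 × SCr) = 85
SCr = (140 − 76) × 61 / (72 × 85) = 0.638 mg/dL

0.64 mg/dL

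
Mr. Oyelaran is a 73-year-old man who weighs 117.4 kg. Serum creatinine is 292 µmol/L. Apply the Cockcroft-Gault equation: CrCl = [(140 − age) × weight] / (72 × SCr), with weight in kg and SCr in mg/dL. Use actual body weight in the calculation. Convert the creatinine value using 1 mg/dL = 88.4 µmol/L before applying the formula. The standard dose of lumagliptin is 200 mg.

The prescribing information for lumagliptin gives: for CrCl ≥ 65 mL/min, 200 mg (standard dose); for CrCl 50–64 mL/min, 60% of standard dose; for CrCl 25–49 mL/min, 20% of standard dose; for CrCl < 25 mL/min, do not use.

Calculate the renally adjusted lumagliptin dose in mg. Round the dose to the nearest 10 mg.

SCr = 292 / 88.4 = 3.303 mg/dL
CrCl = (140 − 73) × 117.4 / (72 × 3.303) = 7865.8 / 237.82 ≈ 33.1 mL/min
CrCl ≈ 33 mL/min → bracket 25–49 mL/min.
20% of 200 mg = 40 mg

40 mg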